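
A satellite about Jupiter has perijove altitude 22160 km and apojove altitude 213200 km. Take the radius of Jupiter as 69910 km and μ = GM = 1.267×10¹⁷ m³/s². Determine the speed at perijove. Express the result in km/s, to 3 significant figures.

v ≈ 45.6 km/s

r_p = 69910 + 22160 = 92070 km = 9.2070×10⁷ m.
r_a = 69910 + 213200 = 283110 km = 2.8311×10⁸ m.
Semi-major axis a = (r_p + r_a)/2 = 1.8759×10⁵ km = 1.876×10⁸ m.
Vis-viva: v² = μ(2/r − 1/a) = 1.267×10¹⁷ × (2.172×10⁻⁸ − 5.331×10⁻⁹) = 2.077×10⁹ m²/s².
v = 45570 m/s = 45.57 km/s.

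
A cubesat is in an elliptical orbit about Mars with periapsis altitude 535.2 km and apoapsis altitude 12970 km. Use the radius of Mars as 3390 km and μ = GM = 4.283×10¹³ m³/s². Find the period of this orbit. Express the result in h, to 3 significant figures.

r_p = 3390 + 535.2 = 3925.2 km = 3.9252×10⁶ m.
r_a = 3390 + 12970 = 16360 km = 1.6360×10⁷ m.
Semi-major axis a = (r_p + r_a)/2 = (3925.2 + 16360)/2 = 10143 km = 1.014×10⁷ m.
By Kepler's third law T = 2π√(a³/μ) = 2π × 4.936×10³ = 3.101×10⁴ s.
= 8.614 h.

T ≈ 8.61 h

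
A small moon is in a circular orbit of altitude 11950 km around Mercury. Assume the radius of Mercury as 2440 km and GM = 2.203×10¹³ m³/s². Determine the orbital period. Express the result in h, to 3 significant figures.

r = 2440 + 11950 = 14390 km = 1.4390×10⁷ m.
Kepler's third law: T = 2π√(r³/μ) = 2π√((1.439×10⁷)³ / 2.203×10¹³).
r³/μ = 1.353×10⁸ s², so T = 2π × 1.163×10⁴ = 7.307×10⁴ s.
Converting: 7.307×10⁴ s ÷ 3600 = 20.30 h.

T ≈ 20.3 h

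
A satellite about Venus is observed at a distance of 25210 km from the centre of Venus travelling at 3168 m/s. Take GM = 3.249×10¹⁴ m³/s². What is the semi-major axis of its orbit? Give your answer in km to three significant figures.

a ≈ 20600 km

r = 2.521×10⁷ m.
Specific orbital energy ε = v²/2 − μ/r = (3168)²/2 − 3.249×10¹⁴/2.521×10⁷ = -7.870×10⁶ J/kg.
Since ε = −μ/(2a), a = −μ/(2ε) = 2.064×10⁷ m = 20643 km.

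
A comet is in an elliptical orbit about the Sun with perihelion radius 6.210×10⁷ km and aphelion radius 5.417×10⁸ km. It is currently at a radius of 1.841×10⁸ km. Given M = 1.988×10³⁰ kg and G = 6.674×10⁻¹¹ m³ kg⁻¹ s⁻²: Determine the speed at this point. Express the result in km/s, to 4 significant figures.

μ = GM = 6.674×10⁻¹¹ × 1.988×10³⁰ = 1.327×10²⁰ m³/s².
Semi-major axis a = (r_p + r_a)/2 = 3.0190×10⁸ km = 3.019×10¹¹ m.
Vis-viva: v² = μ(2/r − 1/a) = 1.327×10²⁰ × (1.086×10⁻¹¹ − 3.312×10⁻¹²) = 1.002×10⁹ m²/s².
v = 31650 m/s = 31.65 km/s.

v ≈ 31.65 km/s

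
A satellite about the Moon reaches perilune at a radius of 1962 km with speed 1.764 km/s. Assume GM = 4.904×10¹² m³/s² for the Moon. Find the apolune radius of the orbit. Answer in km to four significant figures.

apolune radius ≈ 3235 km

r_p = 1.962×10⁶ m.
Specific energy ε = v²/2 − μ/r = -9.436×10⁵ J/kg, so a = −μ/(2ε) = 2.598×10⁶ m.
The apsides satisfy r_p + r_a = 2a, so the apolune radius is 2a − r_p = 3.235×10⁶ m = 3234.9 km.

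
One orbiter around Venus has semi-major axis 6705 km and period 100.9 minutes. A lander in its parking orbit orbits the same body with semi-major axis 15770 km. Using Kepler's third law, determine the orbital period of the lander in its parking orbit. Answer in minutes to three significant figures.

Kepler's third law: T² ∝ a³, so T₂ = T₁ (a₂/a₁)^(3/2).
a₂/a₁ = 2.352, (a₂/a₁)^(3/2) = 3.607.
T₂ = 100.9 × 3.607 = 363.9 minutes.

T₂ ≈ 364 minutes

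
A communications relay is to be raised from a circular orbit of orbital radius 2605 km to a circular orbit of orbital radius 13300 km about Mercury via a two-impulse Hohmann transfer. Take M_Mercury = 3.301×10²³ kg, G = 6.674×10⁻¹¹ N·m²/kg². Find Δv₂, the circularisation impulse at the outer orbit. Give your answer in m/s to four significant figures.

μ = GM = 6.674×10⁻¹¹ × 3.301×10²³ = 2.203×10¹³ m³/s².
r₁ = 2605 km = 2.605×10⁶ m.
r₂ = 13300 km = 1.330×10⁷ m.
Transfer ellipse a_t = (r₁ + r₂)/2 = 7.952×10⁶ m.
At r₁: circular v_c1 = √(μ/r₁) = 2908 m/s; transfer-periherm v_p = √[μ(2/r₁ − 1/a_t)] = 3761 m/s.
At r₂: circular v_c2 = √(μ/r₂) = 1287 m/s; transfer-apoherm v_a = √[μ(2/r₂ − 1/a_t)] = 736.6 m/s.
Δv₂ = v_c2 − v_a = 550.4 m/s.

Δv ≈ 550.4 m/s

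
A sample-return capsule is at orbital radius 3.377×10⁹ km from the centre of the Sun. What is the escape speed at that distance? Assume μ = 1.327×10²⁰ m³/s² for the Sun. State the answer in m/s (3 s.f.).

r = 3.377×10⁹ km = 3.377×10¹² m.
Escape speed v_esc = √(2μ/r) = √(2 × 1.327×10²⁰ / 3.377×10¹²) = √(7.859×10⁷) = 8865 m/s.

v_esc ≈ 8870 m/s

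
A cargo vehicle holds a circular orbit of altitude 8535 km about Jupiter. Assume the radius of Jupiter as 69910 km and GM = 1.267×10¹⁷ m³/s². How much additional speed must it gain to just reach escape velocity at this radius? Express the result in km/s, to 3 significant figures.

r = 69910 + 8535 = 78445 km = 7.8445×10⁷ m.
Circular speed v_c = √(μ/r) = 40190 m/s.
Escape speed v_esc = √(2μ/r) = √2 × v_c = 56840 m/s.
Δv = v_esc − v_c = 16650 m/s = 16.65 km/s.

Δv ≈ 16.6 km/s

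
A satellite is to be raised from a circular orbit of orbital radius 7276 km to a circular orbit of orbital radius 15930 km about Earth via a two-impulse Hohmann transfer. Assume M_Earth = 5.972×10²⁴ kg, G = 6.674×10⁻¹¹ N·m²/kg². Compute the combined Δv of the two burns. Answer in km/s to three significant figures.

Δv_total ≈ 2.31 km/s

μ = GM = 6.674×10⁻¹¹ × 5.972×10²⁴ = 3.986×10¹⁴ m³/s².
r₁ = 7276 km = 7.276×10⁶ m.
r₂ = 15930 km = 1.593×10⁷ m.
Transfer ellipse a_t = (r₁ + r₂)/2 = 1.160×10⁷ m.
At r₁: circular v_c1 = √(μ/r₁) = 7401 m/s; transfer-perigee v_p = √[μ(2/r₁ − 1/a_t)] = 8672 m/s.
Δv₁ = v_p − v_c1 = 1271 m/s.
At r₂: circular v_c2 = √(μ/r₂) = 5002 m/s; transfer-apogee v_a = √[μ(2/r₂ − 1/a_t)] = 3961 m/s.
Δv₂ = v_c2 − v_a = 1041 m/s.
Total Δv = Δv₁ + Δv₂ = 2312 m/s = 2.312 km/s.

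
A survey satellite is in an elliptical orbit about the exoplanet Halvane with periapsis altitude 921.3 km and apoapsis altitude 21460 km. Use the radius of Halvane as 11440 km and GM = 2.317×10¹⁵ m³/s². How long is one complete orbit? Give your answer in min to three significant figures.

T ≈ 234 min

r_p = 11440 + 921.3 = 12361 km = 1.2361×10⁷ m.
r_a = 11440 + 21460 = 32900 km = 3.2900×10⁷ m.
Semi-major axis a = (r_p + r_a)/2 = (12361 + 32900)/2 = 22631 km = 2.263×10⁷ m.
By Kepler's third law T = 2π√(a³/μ) = 2π × 2.237×10³ = 1.405×10⁴ s.
= 234.2 min.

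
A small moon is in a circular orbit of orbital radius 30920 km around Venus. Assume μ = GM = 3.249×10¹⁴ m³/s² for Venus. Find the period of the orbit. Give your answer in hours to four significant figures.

T ≈ 16.65 hours

r = 30920 km = 3.092×10⁷ m.
Kepler's third law: T = 2π√(r³/μ) = 2π√((3.092×10⁷)³ / 3.249×10¹⁴).
r³/μ = 9.098×10⁷ s², so T = 2π × 9.539×10³ = 5.993×10⁴ s.
Converting: 5.993×10⁴ s ÷ 3600 = 16.65 hours.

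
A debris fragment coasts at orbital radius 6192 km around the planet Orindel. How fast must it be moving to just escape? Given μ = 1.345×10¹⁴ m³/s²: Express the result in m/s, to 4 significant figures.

r = 6192 km = 6.192×10⁶ m.
Escape speed v_esc = √(2μ/r) = √(2 × 1.345×10¹⁴ / 6.192×10⁶) = √(4.344×10⁷) = 6591 m/s.

v_esc ≈ 6591 m/s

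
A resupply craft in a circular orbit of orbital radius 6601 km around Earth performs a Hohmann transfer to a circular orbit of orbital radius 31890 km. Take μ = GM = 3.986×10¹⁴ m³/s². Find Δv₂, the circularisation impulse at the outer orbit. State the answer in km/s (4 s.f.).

Δv ≈ 1.465 km/s

r₁ = 6601 km = 6.601×10⁶ m.
r₂ = 31890 km = 3.189×10⁷ m.
Transfer ellipse a_t = (r₁ + r₂)/2 = 1.925×10⁷ m.
At r₁: circular v_c1 = √(μ/r₁) = 7771 m/s; transfer-perigee v_p = √[μ(2/r₁ − 1/a_t)] = 10000 m/s.
At r₂: circular v_c2 = √(μ/r₂) = 3535 m/s; transfer-apogee v_a = √[μ(2/r₂ − 1/a_t)] = 2071 m/s.
Δv₂ = v_c2 − v_a = 1465 m/s.
= 1.465 km/s.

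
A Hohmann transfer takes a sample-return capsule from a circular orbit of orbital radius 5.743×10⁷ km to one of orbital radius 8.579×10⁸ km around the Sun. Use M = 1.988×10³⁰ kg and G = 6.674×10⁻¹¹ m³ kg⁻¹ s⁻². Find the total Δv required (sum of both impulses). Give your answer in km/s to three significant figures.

μ = GM = 6.674×10⁻¹¹ × 1.988×10³⁰ = 1.327×10²⁰ m³/s².
r₁ = 5.743×10⁷ km = 5.743×10¹⁰ m.
r₂ = 8.579×10⁸ km = 8.579×10¹¹ m.
Transfer ellipse a_t = (r₁ + r₂)/2 = 4.577×10¹¹ m.
At r₁: circular v_c1 = √(μ/r₁) = 48070 m/s; transfer-perihelion v_p = √[μ(2/r₁ − 1/a_t)] = 65810 m/s.
Δv₁ = v_p − v_c1 = 17740 m/s.
At r₂: circular v_c2 = √(μ/r₂) = 12440 m/s; transfer-aphelion v_a = √[μ(2/r₂ − 1/a_t)] = 4405 m/s.
Δv₂ = v_c2 − v_a = 8031 m/s.
Total Δv = Δv₁ + Δv₂ = 25770 m/s = 25.77 km/s.

Δv_total ≈ 25.8 km/s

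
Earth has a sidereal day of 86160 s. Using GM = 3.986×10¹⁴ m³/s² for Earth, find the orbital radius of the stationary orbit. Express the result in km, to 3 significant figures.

A synchronous orbit has period T, so by Kepler's third law a = (μT²/4π²)^(1/3).
μT²/4π² = 3.986×10¹⁴ × (8.616×10⁴)² / 39.48 = 7.495×10²² m³.
a = 4.216×10⁷ m = 42163 km.

r_sync ≈ 42200 km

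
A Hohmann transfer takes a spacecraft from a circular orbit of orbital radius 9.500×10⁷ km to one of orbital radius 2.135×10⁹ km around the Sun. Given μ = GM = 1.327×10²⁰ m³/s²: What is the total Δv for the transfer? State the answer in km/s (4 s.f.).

r₁ = 9.500×10⁷ km = 9.500×10¹⁰ m.
r₂ = 2.135×10⁹ km = 2.135×10¹² m.
Transfer ellipse a_t = (r₁ + r₂)/2 = 1.115×10¹² m.
At r₁: circular v_c1 = √(μ/r₁) = 37370 m/s; transfer-perihelion v_p = √[μ(2/r₁ − 1/a_t)] = 51720 m/s.
Δv₁ = v_p − v_c1 = 14340 m/s.
At r₂: circular v_c2 = √(μ/r₂) = 7884 m/s; transfer-aphelion v_a = √[μ(2/r₂ − 1/a_t)] = 2301 m/s.
Δv₂ = v_c2 − v_a = 5583 m/s.
Total Δv = Δv₁ + Δv₂ = 19930 m/s = 19.93 km/s.

Δv_total ≈ 19.93 km/s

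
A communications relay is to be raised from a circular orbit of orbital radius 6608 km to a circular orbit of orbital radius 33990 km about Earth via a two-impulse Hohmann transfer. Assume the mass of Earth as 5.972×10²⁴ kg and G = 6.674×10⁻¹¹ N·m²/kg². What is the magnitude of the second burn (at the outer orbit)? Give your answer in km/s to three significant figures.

Δv ≈ 1.47 km/s

μ = GM = 6.674×10⁻¹¹ × 5.972×10²⁴ = 3.986×10¹⁴ m³/s².
r₁ = 6608 km = 6.608×10⁶ m.
r₂ = 33990 km = 3.399×10⁷ m.
Transfer ellipse a_t = (r₁ + r₂)/2 = 2.030×10⁷ m.
At r₁: circular v_c1 = √(μ/r₁) = 7766 m/s; transfer-perigee v_p = √[μ(2/r₁ − 1/a_t)] = 10050 m/s.
At r₂: circular v_c2 = √(μ/r₂) = 3424 m/s; transfer-apogee v_a = √[μ(2/r₂ − 1/a_t)] = 1954 m/s.
Δv₂ = v_c2 − v_a = 1471 m/s.
= 1.471 km/s.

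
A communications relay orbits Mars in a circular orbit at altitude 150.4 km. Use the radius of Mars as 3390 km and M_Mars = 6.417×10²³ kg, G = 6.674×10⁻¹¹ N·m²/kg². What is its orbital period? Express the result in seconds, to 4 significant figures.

T ≈ 6396 seconds

μ = GM = 6.674×10⁻¹¹ × 6.417×10²³ = 4.283×10¹³ m³/s².
r = 3390 + 150.4 = 3540.4 km = 3.5404×10⁶ m.
Kepler's third law: T = 2π√(r³/μ) = 2π√((3.540×10⁶)³ / 4.283×10¹³).
r³/μ = 1.036×10⁶ s², so T = 2π × 1.018×10³ = 6.396×10³ s.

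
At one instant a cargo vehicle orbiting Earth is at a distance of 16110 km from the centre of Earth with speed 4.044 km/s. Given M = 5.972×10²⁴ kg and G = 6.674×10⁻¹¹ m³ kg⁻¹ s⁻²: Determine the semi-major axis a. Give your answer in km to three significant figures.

μ = GM = 6.674×10⁻¹¹ × 5.972×10²⁴ = 3.986×10¹⁴ m³/s².
r = 1.611×10⁷ m.
Specific orbital energy ε = v²/2 − μ/r = (4044)²/2 − 3.986×10¹⁴/1.611×10⁷ = -1.656×10⁷ J/kg.
Since ε = −μ/(2a), a = −μ/(2ε) = 1.203×10⁷ m = 12032 km.

a ≈ 12000 km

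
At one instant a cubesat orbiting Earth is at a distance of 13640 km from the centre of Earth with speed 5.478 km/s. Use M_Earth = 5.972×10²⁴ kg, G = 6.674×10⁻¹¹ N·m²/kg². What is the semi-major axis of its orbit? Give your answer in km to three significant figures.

μ = GM = 6.674×10⁻¹¹ × 5.972×10²⁴ = 3.986×10¹⁴ m³/s².
r = 1.364×10⁷ m.
Specific orbital energy ε = v²/2 − μ/r = (5478)²/2 − 3.986×10¹⁴/1.364×10⁷ = -1.422×10⁷ J/kg.
Since ε = −μ/(2a), a = −μ/(2ε) = 1.402×10⁷ m = 14018 km.

a ≈ 14000 km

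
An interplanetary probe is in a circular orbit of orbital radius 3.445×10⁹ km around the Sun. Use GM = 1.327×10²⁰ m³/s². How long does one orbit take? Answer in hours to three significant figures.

T ≈ 969000 hours

r = 3.445×10⁹ km = 3.445×10¹² m.
Kepler's third law: T = 2π√(r³/μ) = 2π√((3.445×10¹²)³ / 1.327×10²⁰).
r³/μ = 3.081×10¹⁷ s², so T = 2π × 5.551×10⁸ = 3.488×10⁹ s.
Converting: 3.488×10⁹ s ÷ 3600 = 9.688×10⁵ hours.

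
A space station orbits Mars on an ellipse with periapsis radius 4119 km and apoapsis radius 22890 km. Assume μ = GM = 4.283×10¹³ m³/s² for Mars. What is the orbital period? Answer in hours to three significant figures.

Semi-major axis a = (r_p + r_a)/2 = (4119.0 + 22890)/2 = 13504 km = 1.350×10⁷ m.
By Kepler's third law T = 2π√(a³/μ) = 2π × 7.583×10³ = 4.765×10⁴ s.
= 13.23 hours.

T ≈ 13.2 hours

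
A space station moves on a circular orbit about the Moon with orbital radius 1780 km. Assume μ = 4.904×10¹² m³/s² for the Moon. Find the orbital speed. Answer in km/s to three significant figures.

v ≈ 1.66 km/s

r = 1780 km = 1.780×10⁶ m.
For a circular orbit v = √(μ/r) = √(4.904×10¹² / 1.780×10⁶) = √(2.755×10⁶) = 1660 m/s.
That is 1.660 km/s.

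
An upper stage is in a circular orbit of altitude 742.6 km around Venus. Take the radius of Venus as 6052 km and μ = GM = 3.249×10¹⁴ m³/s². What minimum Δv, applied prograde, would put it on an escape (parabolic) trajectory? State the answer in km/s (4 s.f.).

r = 6052 + 742.6 = 6794.6 km = 6.7946×10⁶ m.
Circular speed v_c = √(μ/r) = 6915 m/s.
Escape speed v_esc = √(2μ/r) = √2 × v_c = 9779 m/s.
Δv = v_esc − v_c = 2864 m/s = 2.864 km/s.

Δv ≈ 2.864 km/s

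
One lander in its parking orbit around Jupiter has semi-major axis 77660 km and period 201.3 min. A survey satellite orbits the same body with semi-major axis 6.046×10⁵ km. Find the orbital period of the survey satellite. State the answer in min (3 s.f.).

T₂ ≈ 4370 min

Kepler's third law: T² ∝ a³, so T₂ = T₁ (a₂/a₁)^(3/2).
a₂/a₁ = 7.785, (a₂/a₁)^(3/2) = 21.72.
T₂ = 201.3 × 21.72 = 4373 min.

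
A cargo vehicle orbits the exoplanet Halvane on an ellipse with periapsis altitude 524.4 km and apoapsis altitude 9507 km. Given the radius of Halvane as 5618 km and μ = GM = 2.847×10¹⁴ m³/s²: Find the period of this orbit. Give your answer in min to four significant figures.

r_p = 5618 + 524.4 = 6142.4 km = 6.1424×10⁶ m.
r_a = 5618 + 9507 = 15125 km = 1.5125×10⁷ m.
Semi-major axis a = (r_p + r_a)/2 = (6142.4 + 15125)/2 = 10634 km = 1.063×10⁷ m.
By Kepler's third law T = 2π√(a³/μ) = 2π × 2.055×10³ = 1.291×10⁴ s.
= 215.2 min.

T ≈ 215.2 min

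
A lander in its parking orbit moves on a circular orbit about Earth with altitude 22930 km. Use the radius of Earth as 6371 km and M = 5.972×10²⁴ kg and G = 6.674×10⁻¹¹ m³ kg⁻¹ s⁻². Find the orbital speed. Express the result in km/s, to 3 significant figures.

v ≈ 3.69 km/s

μ = GM = 6.674×10⁻¹¹ × 5.972×10²⁴ = 3.986×10¹⁴ m³/s².
r = 6371 + 22930 = 29301 km = 2.9301×10⁷ m.
For a circular orbit v = √(μ/r) = √(3.986×10¹⁴ / 2.930×10⁷) = √(1.360×10⁷) = 3688 m/s.
That is 3.688 km/s.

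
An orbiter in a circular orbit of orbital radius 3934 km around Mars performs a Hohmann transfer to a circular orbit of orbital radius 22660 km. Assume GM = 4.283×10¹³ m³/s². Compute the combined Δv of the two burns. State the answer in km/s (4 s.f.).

Δv_total ≈ 1.635 km/s

r₁ = 3934 km = 3.934×10⁶ m.
r₂ = 22660 km = 2.266×10⁷ m.
Transfer ellipse a_t = (r₁ + r₂)/2 = 1.330×10⁷ m.
At r₁: circular v_c1 = √(μ/r₁) = 3300 m/s; transfer-periapsis v_p = √[μ(2/r₁ − 1/a_t)] = 4307 m/s.
Δv₁ = v_p − v_c1 = 1008 m/s.
At r₂: circular v_c2 = √(μ/r₂) = 1375 m/s; transfer-apoapsis v_a = √[μ(2/r₂ − 1/a_t)] = 747.8 m/s.
Δv₂ = v_c2 − v_a = 627.0 m/s.
Total Δv = Δv₁ + Δv₂ = 1635 m/s = 1.635 km/s.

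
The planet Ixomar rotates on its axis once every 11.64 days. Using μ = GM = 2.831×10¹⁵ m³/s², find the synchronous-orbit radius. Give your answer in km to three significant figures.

T = 11.64 days = 1.006×10⁶ s.
A synchronous orbit has period T, so by Kepler's third law a = (μT²/4π²)^(1/3).
μT²/4π² = 2.831×10¹⁵ × (1.006×10⁶)² / 39.48 = 7.253×10²⁵ m³.
a = 4.170×10⁸ m = 4.1703×10⁵ km.

r_sync ≈ 4.17×10⁵ km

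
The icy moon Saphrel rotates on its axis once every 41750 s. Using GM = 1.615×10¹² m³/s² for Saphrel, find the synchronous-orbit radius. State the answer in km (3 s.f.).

r_sync ≈ 4150 km

A synchronous orbit has period T, so by Kepler's third law a = (μT²/4π²)^(1/3).
μT²/4π² = 1.615×10¹² × (4.175×10⁴)² / 39.48 = 7.131×10¹⁹ m³.
a = 4.147×10⁶ m = 4146.8 km.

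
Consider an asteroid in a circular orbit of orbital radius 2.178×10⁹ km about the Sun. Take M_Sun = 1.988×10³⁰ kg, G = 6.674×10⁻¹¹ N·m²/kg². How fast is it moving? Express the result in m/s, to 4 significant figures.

v ≈ 7805 m/s

μ = GM = 6.674×10⁻¹¹ × 1.988×10³⁰ = 1.327×10²⁰ m³/s².
r = 2.178×10⁹ km = 2.178×10¹² m.
For a circular orbit v = √(μ/r) = √(1.327×10²⁰ / 2.178×10¹²) = √(6.092×10⁷) = 7805 m/s.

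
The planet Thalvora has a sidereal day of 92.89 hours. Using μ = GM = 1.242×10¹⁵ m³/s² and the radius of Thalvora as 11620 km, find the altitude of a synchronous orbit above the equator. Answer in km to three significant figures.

T = 92.89 hours = 3.344×10⁵ s.
A synchronous orbit has period T, so by Kepler's third law a = (μT²/4π²)^(1/3).
μT²/4π² = 1.242×10¹⁵ × (3.344×10⁵)² / 39.48 = 3.518×10²⁴ m³.
a = 1.521×10⁸ m = 1.5209×10⁵ km.
Altitude h = a − R = 1.5209×10⁵ − 11620 = 1.4047×10⁵ km.

h_sync ≈ 1.40×10⁵ km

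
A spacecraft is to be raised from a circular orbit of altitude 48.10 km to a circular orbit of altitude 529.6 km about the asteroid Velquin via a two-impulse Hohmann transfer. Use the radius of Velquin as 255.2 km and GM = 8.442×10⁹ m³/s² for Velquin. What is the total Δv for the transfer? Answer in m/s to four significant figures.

Δv_total ≈ 59.82 m/s

r₁ = 255.2 + 48.10 = 303.30 km = 3.0330×10⁵ m.
r₂ = 255.2 + 529.6 = 784.80 km = 7.8480×10⁵ m.
Transfer ellipse a_t = (r₁ + r₂)/2 = 5.440×10⁵ m.
At r₁: circular v_c1 = √(μ/r₁) = 166.8 m/s; transfer-periapsis v_p = √[μ(2/r₁ − 1/a_t)] = 200.4 m/s.
Δv₁ = v_p − v_c1 = 33.54 m/s.
At r₂: circular v_c2 = √(μ/r₂) = 103.7 m/s; transfer-apoapsis v_a = √[μ(2/r₂ − 1/a_t)] = 77.44 m/s.
Δv₂ = v_c2 − v_a = 26.28 m/s.
Total Δv = Δv₁ + Δv₂ = 59.82 m/s.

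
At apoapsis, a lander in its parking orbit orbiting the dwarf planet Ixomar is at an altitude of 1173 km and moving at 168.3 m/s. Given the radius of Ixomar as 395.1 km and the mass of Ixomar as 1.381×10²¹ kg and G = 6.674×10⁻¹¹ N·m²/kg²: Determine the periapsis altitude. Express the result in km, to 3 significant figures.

periapsis altitude ≈ 103 km

μ = GM = 6.674×10⁻¹¹ × 1.381×10²¹ = 9.217×10¹⁰ m³/s².
r_a = 395.1 + 1173 = 1568.1 km = 1.568×10⁶ m.
Specific energy ε = v²/2 − μ/r = -4.461×10⁴ J/kg, so a = −μ/(2ε) = 1.033×10⁶ m.
The apsides satisfy r_p + r_a = 2a, so the periapsis radius is 2a − r_a = 4.978×10⁵ m = 497.78 km.
Periapsis altitude = 497.78 − 395.1 = 102.68 km.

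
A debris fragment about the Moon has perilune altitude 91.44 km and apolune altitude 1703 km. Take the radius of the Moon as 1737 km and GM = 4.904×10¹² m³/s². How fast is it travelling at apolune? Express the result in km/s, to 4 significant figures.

v ≈ 0.9947 km/s

r_p = 1737 + 91.44 = 1828.4 km = 1.8284×10⁶ m.
r_a = 1737 + 1703 = 3440.0 km = 3.4400×10⁶ m.
Semi-major axis a = (r_p + r_a)/2 = 2634.2 km = 2.634×10⁶ m.
Vis-viva: v² = μ(2/r − 1/a) = 4.904×10¹² × (5.814×10⁻⁷ − 3.796×10⁻⁷) = 9.895×10⁵ m²/s².
v = 994.7 m/s = 0.9947 km/s.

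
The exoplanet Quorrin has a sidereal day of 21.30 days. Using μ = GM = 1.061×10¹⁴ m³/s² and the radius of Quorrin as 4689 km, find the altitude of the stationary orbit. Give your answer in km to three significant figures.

h_sync ≈ 2.04×10⁵ km

T = 21.30 days = 1.840×10⁶ s.
A synchronous orbit has period T, so by Kepler's third law a = (μT²/4π²)^(1/3).
μT²/4π² = 1.061×10¹⁴ × (1.840×10⁶)² / 39.48 = 9.102×10²⁴ m³.
a = 2.088×10⁸ m = 2.0879×10⁵ km.
Altitude h = a − R = 2.0879×10⁵ − 4689 = 2.0410×10⁵ km.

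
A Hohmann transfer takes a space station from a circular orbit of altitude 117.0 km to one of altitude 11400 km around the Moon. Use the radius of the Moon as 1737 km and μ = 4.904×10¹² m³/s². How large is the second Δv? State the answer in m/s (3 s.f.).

r₁ = 1737 + 117.0 = 1854.0 km = 1.8540×10⁶ m.
r₂ = 1737 + 11400 = 13137 km = 1.3137×10⁷ m.
Transfer ellipse a_t = (r₁ + r₂)/2 = 7.496×10⁶ m.
At r₁: circular v_c1 = √(μ/r₁) = 1626 m/s; transfer-perilune v_p = √[μ(2/r₁ − 1/a_t)] = 2153 m/s.
At r₂: circular v_c2 = √(μ/r₂) = 611.0 m/s; transfer-apolune v_a = √[μ(2/r₂ − 1/a_t)] = 303.9 m/s.
Δv₂ = v_c2 − v_a = 307.1 m/s.

Δv ≈ 307 m/s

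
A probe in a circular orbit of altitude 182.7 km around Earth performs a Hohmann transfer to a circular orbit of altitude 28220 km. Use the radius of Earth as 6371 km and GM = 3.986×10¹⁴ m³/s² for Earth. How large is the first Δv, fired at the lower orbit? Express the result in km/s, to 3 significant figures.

r₁ = 6371 + 182.7 = 6553.7 km = 6.5537×10⁶ m.
r₂ = 6371 + 28220 = 34591 km = 3.4591×10⁷ m.
Transfer ellipse a_t = (r₁ + r₂)/2 = 2.057×10⁷ m.
At r₁: circular v_c1 = √(μ/r₁) = 7799 m/s; transfer-perigee v_p = √[μ(2/r₁ − 1/a_t)] = 10110 m/s.
Δv₁ = v_p − v_c1 = 2314 m/s.
= 2.314 km/s.

Δv ≈ 2.31 km/s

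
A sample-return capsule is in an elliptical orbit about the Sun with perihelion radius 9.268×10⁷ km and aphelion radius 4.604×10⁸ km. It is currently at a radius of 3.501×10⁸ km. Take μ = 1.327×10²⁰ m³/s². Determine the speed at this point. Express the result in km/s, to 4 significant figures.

v ≈ 16.68 km/s

Semi-major axis a = (r_p + r_a)/2 = 2.7654×10⁸ km = 2.765×10¹¹ m.
Vis-viva: v² = μ(2/r − 1/a) = 1.327×10²⁰ × (5.713×10⁻¹² − 3.616×10⁻¹²) = 2.782×10⁸ m²/s².
v = 16680 m/s = 16.68 km/s.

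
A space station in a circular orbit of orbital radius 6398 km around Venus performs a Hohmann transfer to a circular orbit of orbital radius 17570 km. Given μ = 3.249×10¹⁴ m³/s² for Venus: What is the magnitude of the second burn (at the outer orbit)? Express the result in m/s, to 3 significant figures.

Δv ≈ 1160 m/s

r₁ = 6398 km = 6.398×10⁶ m.
r₂ = 17570 km = 1.757×10⁷ m.
Transfer ellipse a_t = (r₁ + r₂)/2 = 1.198×10⁷ m.
At r₁: circular v_c1 = √(μ/r₁) = 7126 m/s; transfer-periapsis v_p = √[μ(2/r₁ − 1/a_t)] = 8629 m/s.
At r₂: circular v_c2 = √(μ/r₂) = 4300 m/s; transfer-apoapsis v_a = √[μ(2/r₂ − 1/a_t)] = 3142 m/s.
Δv₂ = v_c2 − v_a = 1158 m/s.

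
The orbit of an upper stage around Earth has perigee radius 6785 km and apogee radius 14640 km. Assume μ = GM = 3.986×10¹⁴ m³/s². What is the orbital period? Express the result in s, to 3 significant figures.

Semi-major axis a = (r_p + r_a)/2 = (6785.0 + 14640)/2 = 10712 km = 1.071×10⁷ m.
By Kepler's third law T = 2π√(a³/μ) = 2π × 1.756×10³ = 1.103×10⁴ s.

T ≈ 11000 s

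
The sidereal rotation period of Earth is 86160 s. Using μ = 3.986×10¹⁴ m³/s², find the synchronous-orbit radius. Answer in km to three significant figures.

r_sync ≈ 42200 km

A synchronous orbit has period T, so by Kepler's third law a = (μT²/4π²)^(1/3).
μT²/4π² = 3.986×10¹⁴ × (8.616×10⁴)² / 39.48 = 7.495×10²² m³.
a = 4.216×10⁷ m = 42163 km.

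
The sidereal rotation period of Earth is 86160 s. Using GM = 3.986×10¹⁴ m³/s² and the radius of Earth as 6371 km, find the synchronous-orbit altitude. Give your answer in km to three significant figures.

A synchronous orbit has period T, so by Kepler's third law a = (μT²/4π²)^(1/3).
μT²/4π² = 3.986×10¹⁴ × (8.616×10⁴)² / 39.48 = 7.495×10²² m³.
a = 4.216×10⁷ m = 42163 km.
Altitude h = a − R = 42163 − 6371 = 35792 km.

h_sync ≈ 35800 km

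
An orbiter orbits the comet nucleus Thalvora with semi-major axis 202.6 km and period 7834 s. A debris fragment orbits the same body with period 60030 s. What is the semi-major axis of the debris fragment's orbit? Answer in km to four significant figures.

a₂ ≈ 787.5 km

Kepler's third law: a³ ∝ T², so a₂ = a₁ (T₂/T₁)^(2/3).
T₂/T₁ = 7.663, (T₂/T₁)^(2/3) = 3.887.
a₂ = 202.6 × 3.887 = 787.5 km.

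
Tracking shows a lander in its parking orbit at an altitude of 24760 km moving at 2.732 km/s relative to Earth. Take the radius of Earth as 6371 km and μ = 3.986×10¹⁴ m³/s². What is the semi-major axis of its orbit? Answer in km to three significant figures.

a ≈ 22000 km

r = 6371 + 24760 = 31131 km = 3.113×10⁷ m.
Vis-viva rearranged: 1/a = 2/r − v²/μ = 6.424×10⁻⁸ − 1.873×10⁻⁸ = 4.552×10⁻⁸ m⁻¹.
a = 2.197×10⁷ m = 21969 km.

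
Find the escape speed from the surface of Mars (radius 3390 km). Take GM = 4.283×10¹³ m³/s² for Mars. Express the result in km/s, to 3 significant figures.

v_esc ≈ 5.03 km/s

r = R = 3.390×10⁶ m.
Escape speed v_esc = √(2μ/r) = √(2 × 4.283×10¹³ / 3.390×10⁶) = √(2.527×10⁷) = 5027 m/s.
= 5.027 km/s.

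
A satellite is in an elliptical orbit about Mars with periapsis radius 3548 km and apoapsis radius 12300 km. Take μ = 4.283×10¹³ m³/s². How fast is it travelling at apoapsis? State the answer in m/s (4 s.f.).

v ≈ 1249 m/s

Semi-major axis a = (r_p + r_a)/2 = 7924.0 km = 7.924×10⁶ m.
Vis-viva: v² = μ(2/r − 1/a) = 4.283×10¹³ × (1.626×10⁻⁷ − 1.262×10⁻⁷) = 1.559×10⁶ m²/s².
v = 1249 m/s.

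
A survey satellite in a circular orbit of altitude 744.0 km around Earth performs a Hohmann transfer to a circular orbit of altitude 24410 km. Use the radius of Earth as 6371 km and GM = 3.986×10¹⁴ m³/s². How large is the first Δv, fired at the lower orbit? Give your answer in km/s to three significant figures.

r₁ = 6371 + 744.0 = 7115.0 km = 7.1150×10⁶ m.
r₂ = 6371 + 24410 = 30781 km = 3.0781×10⁷ m.
Transfer ellipse a_t = (r₁ + r₂)/2 = 1.895×10⁷ m.
At r₁: circular v_c1 = √(μ/r₁) = 7485 m/s; transfer-perigee v_p = √[μ(2/r₁ − 1/a_t)] = 9540 m/s.
Δv₁ = v_p − v_c1 = 2055 m/s.
= 2.055 km/s.

Δv ≈ 2.06 km/s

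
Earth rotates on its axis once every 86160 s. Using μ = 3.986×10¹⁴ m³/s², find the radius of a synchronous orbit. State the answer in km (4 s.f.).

r_sync ≈ 42160 km

A synchronous orbit has period T, so by Kepler's third law a = (μT²/4π²)^(1/3).
μT²/4π² = 3.986×10¹⁴ × (8.616×10⁴)² / 39.48 = 7.495×10²² m³.
a = 4.216×10⁷ m = 42163 km.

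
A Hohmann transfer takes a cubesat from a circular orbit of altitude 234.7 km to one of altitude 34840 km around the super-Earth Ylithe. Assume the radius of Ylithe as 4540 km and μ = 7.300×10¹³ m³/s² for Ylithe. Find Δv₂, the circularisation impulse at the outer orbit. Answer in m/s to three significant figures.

Δv ≈ 728 m/s

r₁ = 4540 + 234.7 = 4774.7 km = 4.7747×10⁶ m.
r₂ = 4540 + 34840 = 39380 km = 3.9380×10⁷ m.
Transfer ellipse a_t = (r₁ + r₂)/2 = 2.208×10⁷ m.
At r₁: circular v_c1 = √(μ/r₁) = 3910 m/s; transfer-periapsis v_p = √[μ(2/r₁ − 1/a_t)] = 5222 m/s.
At r₂: circular v_c2 = √(μ/r₂) = 1362 m/s; transfer-apoapsis v_a = √[μ(2/r₂ − 1/a_t)] = 633.2 m/s.
Δv₂ = v_c2 − v_a = 728.3 m/s.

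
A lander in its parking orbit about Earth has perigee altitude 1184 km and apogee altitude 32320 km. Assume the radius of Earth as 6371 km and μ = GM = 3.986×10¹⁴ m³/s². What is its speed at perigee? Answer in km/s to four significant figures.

r_p = 6371 + 1184 = 7555.0 km = 7.5550×10⁶ m.
r_a = 6371 + 32320 = 38691 km = 3.8691×10⁷ m.
Semi-major axis a = (r_p + r_a)/2 = 23123 km = 2.312×10⁷ m.
Vis-viva: v² = μ(2/r − 1/a) = 3.986×10¹⁴ × (2.647×10⁻⁷ − 4.325×10⁻⁸) = 8.828×10⁷ m²/s².
v = 9396 m/s = 9.396 km/s.

v ≈ 9.396 km/s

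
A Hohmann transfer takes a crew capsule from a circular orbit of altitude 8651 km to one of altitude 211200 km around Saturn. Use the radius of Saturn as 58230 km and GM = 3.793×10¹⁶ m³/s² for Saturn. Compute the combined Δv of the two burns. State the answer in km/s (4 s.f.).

r₁ = 58230 + 8651 = 66881 km = 6.6881×10⁷ m.
r₂ = 58230 + 211200 = 269430 km = 2.6943×10⁸ m.
Transfer ellipse a_t = (r₁ + r₂)/2 = 1.682×10⁸ m.
At r₁: circular v_c1 = √(μ/r₁) = 23810 m/s; transfer-perikrone v_p = √[μ(2/r₁ − 1/a_t)] = 30140 m/s.
Δv₁ = v_p − v_c1 = 6330 m/s.
At r₂: circular v_c2 = √(μ/r₂) = 11870 m/s; transfer-apokrone v_a = √[μ(2/r₂ − 1/a_t)] = 7483 m/s.
Δv₂ = v_c2 − v_a = 4382 m/s.
Total Δv = Δv₁ + Δv₂ = 10710 m/s = 10.71 km/s.

Δv_total ≈ 10.71 km/s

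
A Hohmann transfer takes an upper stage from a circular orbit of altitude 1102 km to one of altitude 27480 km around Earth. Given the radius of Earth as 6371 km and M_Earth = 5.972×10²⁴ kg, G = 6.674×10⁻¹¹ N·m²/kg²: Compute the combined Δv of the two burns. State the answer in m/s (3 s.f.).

Δv_total ≈ 3410 m/s

μ = GM = 6.674×10⁻¹¹ × 5.972×10²⁴ = 3.986×10¹⁴ m³/s².
r₁ = 6371 + 1102 = 7473.0 km = 7.4730×10⁶ m.
r₂ = 6371 + 27480 = 33851 km = 3.3851×10⁷ m.
Transfer ellipse a_t = (r₁ + r₂)/2 = 2.066×10⁷ m.
At r₁: circular v_c1 = √(μ/r₁) = 7303 m/s; transfer-perigee v_p = √[μ(2/r₁ − 1/a_t)] = 9348 m/s.
Δv₁ = v_p − v_c1 = 2045 m/s.
At r₂: circular v_c2 = √(μ/r₂) = 3431 m/s; transfer-apogee v_a = √[μ(2/r₂ − 1/a_t)] = 2064 m/s.
Δv₂ = v_c2 − v_a = 1368 m/s.
Total Δv = Δv₁ + Δv₂ = 3412 m/s.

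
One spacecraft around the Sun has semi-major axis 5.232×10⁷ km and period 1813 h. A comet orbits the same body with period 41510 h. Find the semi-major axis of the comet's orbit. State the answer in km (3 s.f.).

a₂ ≈ 4.22×10⁸ km

Kepler's third law: a³ ∝ T², so a₂ = a₁ (T₂/T₁)^(2/3).
T₂/T₁ = 22.90, (T₂/T₁)^(2/3) = 8.063.
a₂ = 5.232×10⁷ × 8.063 = 4.219×10⁸ km.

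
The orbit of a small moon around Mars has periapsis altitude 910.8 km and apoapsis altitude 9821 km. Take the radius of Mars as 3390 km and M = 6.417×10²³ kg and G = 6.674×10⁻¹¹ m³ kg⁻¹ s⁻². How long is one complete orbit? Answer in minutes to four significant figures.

μ = GM = 6.674×10⁻¹¹ × 6.417×10²³ = 4.283×10¹³ m³/s².
r_p = 3390 + 910.8 = 4300.8 km = 4.3008×10⁶ m.
r_a = 3390 + 9821 = 13211 km = 1.3211×10⁷ m.
Semi-major axis a = (r_p + r_a)/2 = (4300.8 + 13211)/2 = 8755.9 km = 8.756×10⁶ m.
By Kepler's third law T = 2π√(a³/μ) = 2π × 3.959×10³ = 2.488×10⁴ s.
= 414.6 minutes.

T ≈ 414.6 minutes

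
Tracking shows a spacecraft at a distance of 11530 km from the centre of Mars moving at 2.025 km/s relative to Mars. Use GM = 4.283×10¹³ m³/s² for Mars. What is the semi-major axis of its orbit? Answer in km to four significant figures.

a ≈ 12870 km

r = 1.153×10⁷ m.
Specific orbital energy ε = v²/2 − μ/r = (2025)²/2 − 4.283×10¹³/1.153×10⁷ = -1.664×10⁶ J/kg.
Since ε = −μ/(2a), a = −μ/(2ε) = 1.287×10⁷ m = 12867 km.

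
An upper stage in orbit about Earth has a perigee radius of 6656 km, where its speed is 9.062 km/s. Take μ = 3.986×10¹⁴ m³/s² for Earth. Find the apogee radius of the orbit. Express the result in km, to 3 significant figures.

apogee radius ≈ 14500 km

r_p = 6.656×10⁶ m.
Specific energy ε = v²/2 − μ/r = -1.883×10⁷ J/kg, so a = −μ/(2ε) = 1.059×10⁷ m.
The apsides satisfy r_p + r_a = 2a, so the apogee radius is 2a − r_p = 1.452×10⁷ m = 14517 km.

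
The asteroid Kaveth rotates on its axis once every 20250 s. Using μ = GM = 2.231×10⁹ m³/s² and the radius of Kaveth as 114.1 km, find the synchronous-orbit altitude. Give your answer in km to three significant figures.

A synchronous orbit has period T, so by Kepler's third law a = (μT²/4π²)^(1/3).
μT²/4π² = 2.231×10⁹ × (2.025×10⁴)² / 39.48 = 2.317×10¹⁶ m³.
a = 2.851×10⁵ m = 285.10 km.
Altitude h = a − R = 285.10 − 114.1 = 171.00 km.

h_sync ≈ 171 km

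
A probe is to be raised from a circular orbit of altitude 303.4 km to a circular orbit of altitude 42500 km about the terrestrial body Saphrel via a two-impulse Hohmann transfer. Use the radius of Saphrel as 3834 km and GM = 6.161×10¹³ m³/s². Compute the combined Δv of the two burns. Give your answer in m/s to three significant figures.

r₁ = 3834 + 303.4 = 4137.4 km = 4.1374×10⁶ m.
r₂ = 3834 + 42500 = 46334 km = 4.6334×10⁷ m.
Transfer ellipse a_t = (r₁ + r₂)/2 = 2.524×10⁷ m.
At r₁: circular v_c1 = √(μ/r₁) = 3859 m/s; transfer-periapsis v_p = √[μ(2/r₁ − 1/a_t)] = 5229 m/s.
Δv₁ = v_p − v_c1 = 1370 m/s.
At r₂: circular v_c2 = √(μ/r₂) = 1153 m/s; transfer-apoapsis v_a = √[μ(2/r₂ − 1/a_t)] = 466.9 m/s.
Δv₂ = v_c2 − v_a = 686.2 m/s.
Total Δv = Δv₁ + Δv₂ = 2056 m/s.

Δv_total ≈ 2060 m/s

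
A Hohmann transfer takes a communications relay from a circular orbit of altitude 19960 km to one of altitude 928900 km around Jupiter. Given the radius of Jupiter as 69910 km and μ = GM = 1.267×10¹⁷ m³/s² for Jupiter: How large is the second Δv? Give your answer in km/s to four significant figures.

Δv ≈ 6.686 km/s

r₁ = 69910 + 19960 = 89870 km = 8.9870×10⁷ m.
r₂ = 69910 + 928900 = 998810 km = 9.9881×10⁸ m.
Transfer ellipse a_t = (r₁ + r₂)/2 = 5.443×10⁸ m.
At r₁: circular v_c1 = √(μ/r₁) = 37550 m/s; transfer-perijove v_p = √[μ(2/r₁ − 1/a_t)] = 50860 m/s.
At r₂: circular v_c2 = √(μ/r₂) = 11260 m/s; transfer-apojove v_a = √[μ(2/r₂ − 1/a_t)] = 4576 m/s.
Δv₂ = v_c2 − v_a = 6686 m/s.
= 6.686 km/s.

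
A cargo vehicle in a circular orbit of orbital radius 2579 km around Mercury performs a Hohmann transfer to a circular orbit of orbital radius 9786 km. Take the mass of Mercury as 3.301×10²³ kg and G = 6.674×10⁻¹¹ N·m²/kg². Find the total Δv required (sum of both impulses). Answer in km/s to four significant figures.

μ = GM = 6.674×10⁻¹¹ × 3.301×10²³ = 2.203×10¹³ m³/s².
r₁ = 2579 km = 2.579×10⁶ m.
r₂ = 9786 km = 9.786×10⁶ m.
Transfer ellipse a_t = (r₁ + r₂)/2 = 6.182×10⁶ m.
At r₁: circular v_c1 = √(μ/r₁) = 2923 m/s; transfer-periherm v_p = √[μ(2/r₁ − 1/a_t)] = 3677 m/s.
Δv₁ = v_p − v_c1 = 754.4 m/s.
At r₂: circular v_c2 = √(μ/r₂) = 1500 m/s; transfer-apoherm v_a = √[μ(2/r₂ − 1/a_t)] = 969.1 m/s.
Δv₂ = v_c2 − v_a = 531.3 m/s.
Total Δv = Δv₁ + Δv₂ = 1286 m/s = 1.286 km/s.

Δv_total ≈ 1.286 km/s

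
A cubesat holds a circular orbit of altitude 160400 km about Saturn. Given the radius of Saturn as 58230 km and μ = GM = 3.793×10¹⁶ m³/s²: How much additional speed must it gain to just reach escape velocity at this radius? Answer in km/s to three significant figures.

r = 58230 + 160400 = 218630 km = 2.1863×10⁸ m.
Circular speed v_c = √(μ/r) = 13170 m/s.
Escape speed v_esc = √(2μ/r) = √2 × v_c = 18630 m/s.
Δv = v_esc − v_c = 5456 m/s = 5.456 km/s.

Δv ≈ 5.46 km/s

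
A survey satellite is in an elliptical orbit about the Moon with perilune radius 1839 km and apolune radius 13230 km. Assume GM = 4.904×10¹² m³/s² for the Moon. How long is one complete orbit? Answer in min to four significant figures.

T ≈ 978.0 min

Semi-major axis a = (r_p + r_a)/2 = (1839.0 + 13230)/2 = 7534.5 km = 7.534×10⁶ m.
By Kepler's third law T = 2π√(a³/μ) = 2π × 9.339×10³ = 5.868×10⁴ s.
= 978.0 min.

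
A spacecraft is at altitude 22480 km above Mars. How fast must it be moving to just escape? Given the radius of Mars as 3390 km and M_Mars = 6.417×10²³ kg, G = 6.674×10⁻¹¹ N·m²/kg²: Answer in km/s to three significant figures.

v_esc ≈ 1.82 km/s

μ = GM = 6.674×10⁻¹¹ × 6.417×10²³ = 4.283×10¹³ m³/s².
r = 3390 + 22480 = 25870 km = 2.5870×10⁷ m.
Escape speed v_esc = √(2μ/r) = √(2 × 4.283×10¹³ / 2.587×10⁷) = √(3.311×10⁶) = 1820 m/s.
= 1.820 km/s.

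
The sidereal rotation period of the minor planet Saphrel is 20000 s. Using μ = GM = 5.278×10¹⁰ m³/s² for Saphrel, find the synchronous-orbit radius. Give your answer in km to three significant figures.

A synchronous orbit has period T, so by Kepler's third law a = (μT²/4π²)^(1/3).
μT²/4π² = 5.278×10¹⁰ × (2.000×10⁴)² / 39.48 = 5.348×10¹⁷ m³.
a = 8.117×10⁵ m = 811.69 km.

r_sync ≈ 812 km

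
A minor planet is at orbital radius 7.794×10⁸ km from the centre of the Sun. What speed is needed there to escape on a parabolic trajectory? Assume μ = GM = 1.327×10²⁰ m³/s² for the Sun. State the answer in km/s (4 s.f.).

r = 7.794×10⁸ km = 7.794×10¹¹ m.
Escape speed v_esc = √(2μ/r) = √(2 × 1.327×10²⁰ / 7.794×10¹¹) = √(3.405×10⁸) = 18450 m/s.
= 18.45 km/s.

v_esc ≈ 18.45 km/s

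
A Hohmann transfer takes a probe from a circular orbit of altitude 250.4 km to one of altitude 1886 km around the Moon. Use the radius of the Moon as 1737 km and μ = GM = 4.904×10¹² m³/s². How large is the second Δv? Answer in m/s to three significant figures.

Δv ≈ 184 m/s

r₁ = 1737 + 250.4 = 1987.4 km = 1.9874×10⁶ m.
r₂ = 1737 + 1886 = 3623.0 km = 3.6230×10⁶ m.
Transfer ellipse a_t = (r₁ + r₂)/2 = 2.805×10⁶ m.
At r₁: circular v_c1 = √(μ/r₁) = 1571 m/s; transfer-perilune v_p = √[μ(2/r₁ − 1/a_t)] = 1785 m/s.
At r₂: circular v_c2 = √(μ/r₂) = 1163 m/s; transfer-apolune v_a = √[μ(2/r₂ − 1/a_t)] = 979.3 m/s.
Δv₂ = v_c2 − v_a = 184.2 m/s.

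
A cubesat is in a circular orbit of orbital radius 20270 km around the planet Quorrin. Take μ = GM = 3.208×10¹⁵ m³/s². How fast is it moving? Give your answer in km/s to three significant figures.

r = 20270 km = 2.027×10⁷ m.
For a circular orbit v = √(μ/r) = √(3.208×10¹⁵ / 2.027×10⁷) = √(1.583×10⁸) = 12580 m/s.
That is 12.58 km/s.

v ≈ 12.6 km/s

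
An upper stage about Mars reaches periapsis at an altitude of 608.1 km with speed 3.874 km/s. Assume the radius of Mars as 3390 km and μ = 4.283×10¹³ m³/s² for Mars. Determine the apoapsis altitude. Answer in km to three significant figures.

r_p = 3390 + 608.1 = 3998.1 km = 3.998×10⁶ m.
Specific energy ε = v²/2 − μ/r = -3.209×10⁶ J/kg, so a = −μ/(2ε) = 6.674×10⁶ m.
The apsides satisfy r_p + r_a = 2a, so the apoapsis radius is 2a − r_p = 9.350×10⁶ m = 9350.2 km.
Apoapsis altitude = 9350.2 − 3390 = 5960.2 km.

apoapsis altitude ≈ 5960 km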